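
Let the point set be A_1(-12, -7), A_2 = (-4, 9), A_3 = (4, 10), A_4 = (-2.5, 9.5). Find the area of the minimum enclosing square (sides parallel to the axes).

289

The bounding box has width 16 and height 17.
An axis-aligned square enclosing the set must have side ≥ max(width, height).
So the minimum side is max(16, 17) = 17.
Area = 17² = 289.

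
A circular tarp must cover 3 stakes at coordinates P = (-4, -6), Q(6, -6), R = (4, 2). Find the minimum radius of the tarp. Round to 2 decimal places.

5.83

Side lengths²: PQ² = 100, PR² = 128, QR² = 68.
Since PR² = 128 < 100 + 68 = 168, the triangle is acute, so the smallest enclosing circle is the circumcircle.
Circumcentre = (1, -3), r² = 34.
r = √34 ≈ 5.83.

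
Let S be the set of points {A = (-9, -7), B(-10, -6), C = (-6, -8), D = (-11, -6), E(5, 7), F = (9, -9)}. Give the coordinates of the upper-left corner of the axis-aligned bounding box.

(-11, 7)

x-range [-11, 9], y-range [-9, 7].
The upper-left corner is (-11, 7).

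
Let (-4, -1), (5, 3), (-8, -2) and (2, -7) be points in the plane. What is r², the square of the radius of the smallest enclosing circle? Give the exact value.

A smallest enclosing disk is always determined by at most three of the input points on its boundary.
The minimum enclosing circle is determined by three boundary points: (5, 3), (-8, -2), (2, -7).
Their circumcentre is (-49/46, -29/46) with r² = 52865/1058.
The farthest remaining point (-4, -1) is at distance² 9257/1058 ≤ 52865/1058.

52865/1058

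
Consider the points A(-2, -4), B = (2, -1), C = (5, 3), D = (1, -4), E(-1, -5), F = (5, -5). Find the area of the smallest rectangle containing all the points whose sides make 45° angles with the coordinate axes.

In coordinates u = x + y, v = x − y the rectangle is axis-aligned; the map (x,y)→(u,v) scales areas by 2.
u-values: -6, 1, 8, -3, -6, 0; range = 8 − (-6) = 14.
v-values: 2, 3, 2, 5, 4, 10; range = 10 − 2 = 8.
Area = (14 × 8) / 2 = 56.

56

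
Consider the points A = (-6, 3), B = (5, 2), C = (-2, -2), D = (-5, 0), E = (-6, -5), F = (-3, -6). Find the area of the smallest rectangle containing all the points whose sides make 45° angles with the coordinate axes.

108

In coordinates u = x + y, v = x − y the rectangle is axis-aligned; the map (x,y)→(u,v) scales areas by 2.
u-values: -3, 7, -4, -5, -11, -9; range = 7 − (-11) = 18.
v-values: -9, 3, 0, -5, -1, 3; range = 3 − (-9) = 12.
Area = (18 × 12) / 2 = 108.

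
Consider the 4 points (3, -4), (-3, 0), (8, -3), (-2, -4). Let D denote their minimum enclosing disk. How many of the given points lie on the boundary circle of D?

The farthest pair is (-3, 0)–(8, -3) with squared distance 130. The circle on this segment as diameter has centre (2.5, -1.5) and r² = 130/4 = 32.5.
Check (3, -4): distance² to centre = 6.5 ≤ 32.5, so it lies inside.
All remaining points lie in this disk, and no smaller disk contains both endpoints, so this is the minimum enclosing circle.
The points at distance exactly r from the centre are (-3, 0), (8, -3) — 2 points.

2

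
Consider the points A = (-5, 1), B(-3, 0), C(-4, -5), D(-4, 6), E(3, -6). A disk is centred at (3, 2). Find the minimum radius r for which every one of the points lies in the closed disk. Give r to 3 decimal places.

9.899

The required radius is the distance from (3, 2) to the farthest point.
Squared distances: 65, 40, 98, 65, 64.
Maximum is 98, attained at C.
r = √98 ≈ 9.899.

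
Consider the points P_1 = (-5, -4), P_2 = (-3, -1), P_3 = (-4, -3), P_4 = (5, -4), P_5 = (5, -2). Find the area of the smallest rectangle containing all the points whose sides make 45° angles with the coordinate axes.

In coordinates u = x + y, v = x − y the rectangle is axis-aligned; the map (x,y)→(u,v) scales areas by 2.
u-values: -9, -4, -7, 1, 3; range = 3 − (-9) = 12.
v-values: -1, -2, -1, 9, 7; range = 9 − (-2) = 11.
Area = (12 × 11) / 2 = 66.

66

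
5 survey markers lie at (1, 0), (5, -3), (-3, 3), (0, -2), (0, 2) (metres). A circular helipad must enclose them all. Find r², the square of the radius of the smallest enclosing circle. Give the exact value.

A smallest enclosing disk is always determined by at most three of the input points on its boundary.
The farthest pair is (5, -3)–(-3, 3) with squared distance 100. The circle on this segment as diameter has centre (1, 0) and r² = 100/4 = 25.
Check (1, 0): distance² to centre = 0 ≤ 25, so it lies inside.
All remaining points lie in this disk, and no smaller disk contains both endpoints, so this is the minimum enclosing circle.

25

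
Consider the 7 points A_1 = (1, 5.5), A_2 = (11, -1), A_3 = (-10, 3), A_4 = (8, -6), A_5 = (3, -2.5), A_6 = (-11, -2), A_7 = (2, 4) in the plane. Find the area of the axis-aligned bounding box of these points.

253

x ranges over [-11, 11], width 22.
y ranges over [-6, 5.5], height 11.5.
Area = 22 × 11.5 = 253.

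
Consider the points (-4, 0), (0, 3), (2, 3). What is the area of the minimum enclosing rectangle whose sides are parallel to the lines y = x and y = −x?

In coordinates u = x + y, v = x − y the rectangle is axis-aligned; the map (x,y)→(u,v) scales areas by 2.
u-values: -4, 3, 5; range = 5 − (-4) = 9.
v-values: -4, -3, -1; range = -1 − (-4) = 3.
Area = (9 × 3) / 2 = 13.5.

13.5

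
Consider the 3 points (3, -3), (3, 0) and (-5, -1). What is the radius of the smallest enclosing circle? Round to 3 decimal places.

Call the three points A, B, C in the order given.
Side lengths²: AB² = 9, AC² = 68, BC² = 65.
Since AC² = 68 < 65 + 9 = 74, the triangle is acute, so the smallest enclosing circle is the circumcircle.
Circumcentre = (-0.875, -1.5), r² = 17.265625.
r = √(17.265625) ≈ 4.155.

4.155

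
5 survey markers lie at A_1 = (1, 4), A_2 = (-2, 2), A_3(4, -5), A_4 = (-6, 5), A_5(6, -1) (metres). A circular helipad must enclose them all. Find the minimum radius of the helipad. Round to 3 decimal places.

7.071

By Welzl's lemma the MEC is supported by two points (diametrically opposite) or three points (on a circumcircle).
The farthest pair is A_3–A_4 with squared distance 200. The circle on this segment as diameter has centre (-1, 0) and r² = 200/4 = 50.
Check A_1: distance² to centre = 20 ≤ 50, so it lies inside.
All remaining points lie in this disk, and no smaller disk contains both endpoints, so this is the minimum enclosing circle.
r = √50 ≈ 7.071.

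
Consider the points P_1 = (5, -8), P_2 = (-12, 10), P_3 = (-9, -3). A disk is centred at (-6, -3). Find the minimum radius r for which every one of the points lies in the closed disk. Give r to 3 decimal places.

The required radius is the distance from (-6, -3) to the farthest point.
Squared distances: 146, 205, 9.
Maximum is 205, attained at P_2.
r = √205 ≈ 14.318.

14.318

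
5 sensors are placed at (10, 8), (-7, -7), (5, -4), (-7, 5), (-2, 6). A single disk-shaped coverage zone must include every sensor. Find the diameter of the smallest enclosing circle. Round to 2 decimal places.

22.67

The farthest pair is (10, 8)–(-7, -7) with squared distance 514. The circle on this segment as diameter has centre (1.5, 0.5) and r² = 514/4 = 128.5.
Check (5, -4): distance² to centre = 32.5 ≤ 128.5, so it lies inside.
All remaining points lie in this disk, and no smaller disk contains both endpoints, so this is the minimum enclosing circle.
Diameter = 2r = 2√(128.5) ≈ 22.67.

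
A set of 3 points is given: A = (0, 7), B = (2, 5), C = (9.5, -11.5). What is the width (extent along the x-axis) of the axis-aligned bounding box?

max x = 9.5, min x = 0, so width = 9.5.

9.5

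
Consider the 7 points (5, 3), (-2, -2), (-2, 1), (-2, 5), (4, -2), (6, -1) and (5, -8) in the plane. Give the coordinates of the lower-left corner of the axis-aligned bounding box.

(-2, -8)

x-range [-2, 6], y-range [-8, 5].
The lower-left corner is (-2, -8).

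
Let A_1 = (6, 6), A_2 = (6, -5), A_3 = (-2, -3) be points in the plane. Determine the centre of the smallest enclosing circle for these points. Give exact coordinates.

(3.125, 0.5)

Side lengths²: A_1A_2² = 121, A_1A_3² = 145, A_2A_3² = 68.
Since A_1A_3² = 145 < 121 + 68 = 189, the triangle is acute, so the smallest enclosing circle is the circumcircle.
Circumcentre = (3.125, 0.5), r² = 38.515625.
Centre = (3.125, 0.5).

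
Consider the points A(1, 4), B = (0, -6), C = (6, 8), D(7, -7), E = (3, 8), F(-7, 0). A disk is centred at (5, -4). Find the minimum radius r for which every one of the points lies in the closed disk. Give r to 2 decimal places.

The required radius is the distance from (5, -4) to the farthest point.
Squared distances: 80, 29, 145, 13, 148, 160.
Maximum is 160, attained at F.
r = √160 ≈ 12.65.

12.65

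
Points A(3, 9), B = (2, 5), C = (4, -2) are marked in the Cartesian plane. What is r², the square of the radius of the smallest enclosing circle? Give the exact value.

30.5

Side lengths²: AB² = 17, AC² = 122, BC² = 53.
Since AC² = 122 ≥ 53 + 17 = 70, the angle opposite AC is not acute, so the smallest enclosing circle has AC as diameter.
Centre = midpoint of AC = (3.5, 3.5), r² = 122/4 = 30.5.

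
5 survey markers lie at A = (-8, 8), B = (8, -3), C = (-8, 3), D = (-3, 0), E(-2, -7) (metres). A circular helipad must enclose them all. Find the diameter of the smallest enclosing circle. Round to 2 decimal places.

By Welzl's lemma the MEC is supported by two points (diametrically opposite) or three points (on a circumcircle).
The farthest pair is A–B with squared distance 377. The circle on this segment as diameter has centre (0, 2.5) and r² = 377/4 = 94.25.
Check C: distance² to centre = 64.25 ≤ 94.25, so it lies inside.
All remaining points lie in this disk, and no smaller disk contains both endpoints, so this is the minimum enclosing circle.
Diameter = 2r = 2√(94.25) ≈ 19.42.

19.42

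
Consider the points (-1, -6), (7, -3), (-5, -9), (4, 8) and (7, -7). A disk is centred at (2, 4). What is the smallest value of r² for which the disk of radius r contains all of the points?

218

The required radius is the distance from (2, 4) to the farthest point.
Squared distances: 109, 74, 218, 20, 146.
Maximum is 218, attained at (-5, -9).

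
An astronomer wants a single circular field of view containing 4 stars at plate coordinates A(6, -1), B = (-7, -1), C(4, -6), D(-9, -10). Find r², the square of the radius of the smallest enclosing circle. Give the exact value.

76.5

A smallest enclosing disk is always determined by at most three of the input points on its boundary.
The farthest pair is A–D with squared distance 306. The circle on this segment as diameter has centre (-1.5, -5.5) and r² = 306/4 = 76.5.
Check B: distance² to centre = 50.5 ≤ 76.5, so it lies inside.
All remaining points lie in this disk, and no smaller disk contains both endpoints, so this is the minimum enclosing circle.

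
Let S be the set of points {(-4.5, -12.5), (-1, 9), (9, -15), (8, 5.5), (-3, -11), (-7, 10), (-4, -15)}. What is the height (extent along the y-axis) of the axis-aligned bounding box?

max y = 10, min y = -15, so height = 25.

25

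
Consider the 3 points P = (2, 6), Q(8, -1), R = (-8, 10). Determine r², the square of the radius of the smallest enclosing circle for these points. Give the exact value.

Side lengths²: PQ² = 85, PR² = 116, QR² = 377.
Since QR² = 377 ≥ 116 + 85 = 201, the angle opposite QR is not acute, so the smallest enclosing circle has QR as diameter.
Centre = midpoint of QR = (0, 4.5), r² = 377/4 = 94.25.

94.25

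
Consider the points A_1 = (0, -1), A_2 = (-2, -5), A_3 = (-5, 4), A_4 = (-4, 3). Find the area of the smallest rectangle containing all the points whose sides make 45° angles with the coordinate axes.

36

In coordinates u = x + y, v = x − y the rectangle is axis-aligned; the map (x,y)→(u,v) scales areas by 2.
u-values: -1, -7, -1, -1; range = -1 − (-7) = 6.
v-values: 1, 3, -9, -7; range = 3 − (-9) = 12.
Area = (6 × 12) / 2 = 36.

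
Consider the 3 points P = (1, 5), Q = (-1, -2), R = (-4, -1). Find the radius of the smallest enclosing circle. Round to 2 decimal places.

3.91

Side lengths²: PQ² = 53, PR² = 61, QR² = 10.
Since PR² = 61 < 53 + 10 = 63, the triangle is acute, so the smallest enclosing circle is the circumcircle.
Circumcentre = (-63/46, 87/46), r² = 16165/1058.
r = √(16165/1058) ≈ 3.91.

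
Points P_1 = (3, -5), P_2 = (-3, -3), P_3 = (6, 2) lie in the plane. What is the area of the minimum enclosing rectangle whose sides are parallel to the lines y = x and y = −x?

In coordinates u = x + y, v = x − y the rectangle is axis-aligned; the map (x,y)→(u,v) scales areas by 2.
u-values: -2, -6, 8; range = 8 − (-6) = 14.
v-values: 8, 0, 4; range = 8 − 0 = 8.
Area = (14 × 8) / 2 = 56.

56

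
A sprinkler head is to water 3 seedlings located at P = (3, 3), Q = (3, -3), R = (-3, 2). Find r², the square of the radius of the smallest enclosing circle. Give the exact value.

2257/144

Side lengths²: PQ² = 36, PR² = 37, QR² = 61.
Since QR² = 61 < 37 + 36 = 73, the triangle is acute, so the smallest enclosing circle is the circumcircle.
Circumcentre = (5/12, 0), r² = 2257/144.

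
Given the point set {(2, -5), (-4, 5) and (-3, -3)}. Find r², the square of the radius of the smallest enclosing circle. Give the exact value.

34

Call the three points A, B, C in the order given.
Side lengths²: AB² = 136, AC² = 29, BC² = 65.
Since AB² = 136 ≥ 65 + 29 = 94, the angle opposite AB is not acute, so the smallest enclosing circle has AB as diameter.
Centre = midpoint of AB = (-1, 0), r² = 136/4 = 34.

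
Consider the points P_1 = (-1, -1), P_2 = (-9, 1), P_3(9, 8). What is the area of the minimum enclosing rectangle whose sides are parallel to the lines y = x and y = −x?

In coordinates u = x + y, v = x − y the rectangle is axis-aligned; the map (x,y)→(u,v) scales areas by 2.
u-values: -2, -8, 17; range = 17 − (-8) = 25.
v-values: 0, -10, 1; range = 1 − (-10) = 11.
Area = (25 × 11) / 2 = 137.5.

137.5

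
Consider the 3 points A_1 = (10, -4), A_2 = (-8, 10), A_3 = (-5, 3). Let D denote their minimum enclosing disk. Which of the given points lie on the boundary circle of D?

Side lengths²: A_1A_2² = 520, A_1A_3² = 274, A_2A_3² = 58.
Since A_1A_2² = 520 ≥ 274 + 58 = 332, the angle opposite A_1A_2 is not acute, so the smallest enclosing circle has A_1A_2 as diameter.
Centre = midpoint of A_1A_2 = (1, 3), r² = 520/4 = 130.
The points at distance exactly r from the centre are A_1, A_2 — 2 points.

A_1, A_2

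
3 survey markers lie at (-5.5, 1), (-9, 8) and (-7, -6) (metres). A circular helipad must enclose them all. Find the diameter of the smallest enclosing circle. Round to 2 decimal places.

Call the three points A, B, C in the order given.
Side lengths²: AB² = 61.25, AC² = 51.25, BC² = 200.
Since BC² = 200 ≥ 61.25 + 51.25 = 112.5, the angle opposite BC is not acute, so the smallest enclosing circle has BC as diameter.
Centre = midpoint of BC = (-8, 1), r² = 200/4 = 50.
Diameter = 2r = 2√50 ≈ 14.14.

14.14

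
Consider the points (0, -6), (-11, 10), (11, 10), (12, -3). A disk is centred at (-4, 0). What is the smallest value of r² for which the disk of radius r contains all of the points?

325

The required radius is the distance from (-4, 0) to the farthest point.
Squared distances: 52, 149, 325, 265.
Maximum is 325, attained at (11, 10).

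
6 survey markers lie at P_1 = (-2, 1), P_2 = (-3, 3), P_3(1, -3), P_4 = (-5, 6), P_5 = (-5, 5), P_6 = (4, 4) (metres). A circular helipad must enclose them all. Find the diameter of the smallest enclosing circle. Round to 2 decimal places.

11.01

A smallest enclosing disk is always determined by at most three of the input points on its boundary.
The minimum enclosing circle is determined by three boundary points: P_3, P_4, P_6.
Their circumcentre is (-53/46, 95/46) with r² = 32045/1058.
The farthest remaining point P_5 is at distance² 24777/1058 ≤ 32045/1058.
Diameter = 2r = 2√(32045/1058) ≈ 11.01.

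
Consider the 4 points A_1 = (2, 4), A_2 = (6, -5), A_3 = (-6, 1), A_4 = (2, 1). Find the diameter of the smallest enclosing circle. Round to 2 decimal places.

By Welzl's lemma the MEC is supported by two points (diametrically opposite) or three points (on a circumcircle).
The farthest pair is A_2–A_3 with squared distance 180. The circle on this segment as diameter has centre (0, -2) and r² = 180/4 = 45.
Check A_1: distance² to centre = 40 ≤ 45, so it lies inside.
All remaining points lie in this disk, and no smaller disk contains both endpoints, so this is the minimum enclosing circle.
Diameter = 2r = 2√45 ≈ 13.42.

13.42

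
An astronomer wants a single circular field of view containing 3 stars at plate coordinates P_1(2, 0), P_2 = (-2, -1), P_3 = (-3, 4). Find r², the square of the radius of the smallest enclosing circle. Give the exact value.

Side lengths²: P_1P_2² = 17, P_1P_3² = 41, P_2P_3² = 26.
Since P_1P_3² = 41 < 26 + 17 = 43, the triangle is acute, so the smallest enclosing circle is the circumcircle.
Circumcentre = (-25/42, 79/42), r² = 9061/882.

9061/882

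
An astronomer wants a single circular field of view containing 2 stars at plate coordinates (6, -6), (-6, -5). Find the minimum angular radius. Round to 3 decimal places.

6.021

The smallest circle enclosing two points has them as diameter endpoints.
Centre = midpoint = (0, -5.5); r² = |(6, -6)−(-6, -5)|²/4 = 145/4 = 36.25.
r = √(36.25) ≈ 6.021.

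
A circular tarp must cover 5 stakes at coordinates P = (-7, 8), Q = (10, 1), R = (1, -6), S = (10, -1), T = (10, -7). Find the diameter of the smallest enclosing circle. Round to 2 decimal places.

The farthest pair is P–T with squared distance 514. The circle on this segment as diameter has centre (1.5, 0.5) and r² = 514/4 = 128.5.
Check Q: distance² to centre = 72.5 ≤ 128.5, so it lies inside.
All remaining points lie in this disk, and no smaller disk contains both endpoints, so this is the minimum enclosing circle.
Diameter = 2r = 2√(128.5) ≈ 22.67.

22.67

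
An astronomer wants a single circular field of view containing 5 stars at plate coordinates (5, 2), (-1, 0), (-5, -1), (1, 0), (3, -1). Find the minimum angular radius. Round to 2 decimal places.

By Welzl's lemma the MEC is supported by two points (diametrically opposite) or three points (on a circumcircle).
The farthest pair is (5, 2)–(-5, -1) with squared distance 109. The circle on this segment as diameter has centre (0, 0.5) and r² = 109/4 = 27.25.
Check (-1, 0): distance² to centre = 1.25 ≤ 27.25, so it lies inside.
All remaining points lie in this disk, and no smaller disk contains both endpoints, so this is the minimum enclosing circle.
r = √(27.25) ≈ 5.22.

5.22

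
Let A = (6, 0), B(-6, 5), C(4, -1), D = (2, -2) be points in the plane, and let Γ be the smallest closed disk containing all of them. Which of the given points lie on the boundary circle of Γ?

A, B

By Welzl's lemma the MEC is supported by two points (diametrically opposite) or three points (on a circumcircle).
The farthest pair is A–B with squared distance 169. The circle on this segment as diameter has centre (0, 2.5) and r² = 169/4 = 42.25.
Check C: distance² to centre = 28.25 ≤ 42.25, so it lies inside.
All remaining points lie in this disk, and no smaller disk contains both endpoints, so this is the minimum enclosing circle.
The points at distance exactly r from the centre are A, B — 2 points.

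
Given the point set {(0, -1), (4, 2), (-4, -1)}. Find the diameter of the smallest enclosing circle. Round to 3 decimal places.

8.544

Call the three points A, B, C in the order given.
Side lengths²: AB² = 25, AC² = 16, BC² = 73.
Since BC² = 73 ≥ 25 + 16 = 41, the angle opposite BC is not acute, so the smallest enclosing circle has BC as diameter.
Centre = midpoint of BC = (0, 0.5), r² = 73/4 = 18.25.
Diameter = 2r = 2√(18.25) ≈ 8.544.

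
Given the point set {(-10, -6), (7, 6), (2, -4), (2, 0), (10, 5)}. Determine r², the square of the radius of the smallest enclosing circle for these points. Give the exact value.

130.25

By Welzl's lemma the MEC is supported by two points (diametrically opposite) or three points (on a circumcircle).
The farthest pair is (-10, -6)–(10, 5) with squared distance 521. The circle on this segment as diameter has centre (0, -0.5) and r² = 521/4 = 130.25.
Check (7, 6): distance² to centre = 91.25 ≤ 130.25, so it lies inside.
All remaining points lie in this disk, and no smaller disk contains both endpoints, so this is the minimum enclosing circle.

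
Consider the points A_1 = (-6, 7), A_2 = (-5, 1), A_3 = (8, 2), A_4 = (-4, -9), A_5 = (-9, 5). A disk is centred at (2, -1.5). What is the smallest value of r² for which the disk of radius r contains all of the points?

The required radius is the distance from (2, -1.5) to the farthest point.
Squared distances: 136.25, 55.25, 48.25, 92.25, 163.25.
Maximum is 163.25, attained at A_5.

163.25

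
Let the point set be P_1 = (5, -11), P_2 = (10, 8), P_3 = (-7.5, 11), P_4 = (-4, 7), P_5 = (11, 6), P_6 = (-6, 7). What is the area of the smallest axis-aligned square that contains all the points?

The bounding box has width 18.5 and height 22.
An axis-aligned square enclosing the set must have side ≥ max(width, height).
So the minimum side is max(18.5, 22) = 22.
Area = 22² = 484.

484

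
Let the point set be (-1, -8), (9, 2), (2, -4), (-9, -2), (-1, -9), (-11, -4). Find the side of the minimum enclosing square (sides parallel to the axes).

The bounding box has width 20 and height 11.
An axis-aligned square enclosing the set must have side ≥ max(width, height).
So the minimum side is max(20, 11) = 20.

20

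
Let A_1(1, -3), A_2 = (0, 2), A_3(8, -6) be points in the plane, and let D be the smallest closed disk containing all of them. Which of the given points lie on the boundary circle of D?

A_2, A_3

Side lengths²: A_1A_2² = 26, A_1A_3² = 58, A_2A_3² = 128.
Since A_2A_3² = 128 ≥ 58 + 26 = 84, the angle opposite A_2A_3 is not acute, so the smallest enclosing circle has A_2A_3 as diameter.
Centre = midpoint of A_2A_3 = (4, -2), r² = 128/4 = 32.
The points at distance exactly r from the centre are A_2, A_3 — 2 points.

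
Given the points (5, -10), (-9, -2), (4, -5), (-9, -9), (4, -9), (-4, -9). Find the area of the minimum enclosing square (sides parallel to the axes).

196

The bounding box has width 14 and height 8.
An axis-aligned square enclosing the set must have side ≥ max(width, height).
So the minimum side is max(14, 8) = 14.
Area = 14² = 196.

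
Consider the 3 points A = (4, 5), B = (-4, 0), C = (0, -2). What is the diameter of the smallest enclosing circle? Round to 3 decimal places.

9.434

Side lengths²: AB² = 89, AC² = 65, BC² = 20.
Since AB² = 89 ≥ 65 + 20 = 85, the angle opposite AB is not acute, so the smallest enclosing circle has AB as diameter.
Centre = midpoint of AB = (0, 2.5), r² = 89/4 = 22.25.
Diameter = 2r = 2√(22.25) ≈ 9.434.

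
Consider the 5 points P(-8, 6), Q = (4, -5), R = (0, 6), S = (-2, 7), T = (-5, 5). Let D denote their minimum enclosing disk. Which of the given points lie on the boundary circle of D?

A smallest enclosing disk is always determined by at most three of the input points on its boundary.
The farthest pair is P–Q with squared distance 265. The circle on this segment as diameter has centre (-2, 0.5) and r² = 265/4 = 66.25.
Check R: distance² to centre = 34.25 ≤ 66.25, so it lies inside.
All remaining points lie in this disk, and no smaller disk contains both endpoints, so this is the minimum enclosing circle.
The points at distance exactly r from the centre are P, Q — 2 points.

P, Q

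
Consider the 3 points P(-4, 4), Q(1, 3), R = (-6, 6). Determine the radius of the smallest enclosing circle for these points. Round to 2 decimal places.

3.81

Side lengths²: PQ² = 26, PR² = 8, QR² = 58.
Since QR² = 58 ≥ 26 + 8 = 34, the angle opposite QR is not acute, so the smallest enclosing circle has QR as diameter.
Centre = midpoint of QR = (-2.5, 4.5), r² = 58/4 = 14.5.
r = √(14.5) ≈ 3.81.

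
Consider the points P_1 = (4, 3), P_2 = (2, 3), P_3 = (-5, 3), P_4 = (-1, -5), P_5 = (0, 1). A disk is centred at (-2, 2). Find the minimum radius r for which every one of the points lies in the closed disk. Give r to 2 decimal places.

7.07

The required radius is the distance from (-2, 2) to the farthest point.
Squared distances: 37, 17, 10, 50, 5.
Maximum is 50, attained at P_4.
r = √50 ≈ 7.07.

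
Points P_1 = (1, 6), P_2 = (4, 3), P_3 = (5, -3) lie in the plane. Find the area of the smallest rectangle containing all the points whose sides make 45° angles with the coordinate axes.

In coordinates u = x + y, v = x − y the rectangle is axis-aligned; the map (x,y)→(u,v) scales areas by 2.
u-values: 7, 7, 2; range = 7 − 2 = 5.
v-values: -5, 1, 8; range = 8 − (-5) = 13.
Area = (5 × 13) / 2 = 32.5.

32.5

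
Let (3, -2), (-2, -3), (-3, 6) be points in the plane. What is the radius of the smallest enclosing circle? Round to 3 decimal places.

5.019

Call the three points A, B, C in the order given.
Side lengths²: AB² = 26, AC² = 100, BC² = 82.
Since AC² = 100 < 82 + 26 = 108, the triangle is acute, so the smallest enclosing circle is the circumcircle.
Circumcentre = (-8/23, 40/23), r² = 13325/529.
r = √(13325/529) ≈ 5.019.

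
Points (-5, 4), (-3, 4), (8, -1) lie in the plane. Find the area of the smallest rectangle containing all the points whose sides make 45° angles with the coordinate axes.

In coordinates u = x + y, v = x − y the rectangle is axis-aligned; the map (x,y)→(u,v) scales areas by 2.
u-values: -1, 1, 7; range = 7 − (-1) = 8.
v-values: -9, -7, 9; range = 9 − (-9) = 18.
Area = (8 × 18) / 2 = 72.

72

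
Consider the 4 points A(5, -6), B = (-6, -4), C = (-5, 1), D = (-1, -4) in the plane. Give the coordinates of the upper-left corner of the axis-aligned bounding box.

(-6, 1)

x-range [-6, 5], y-range [-6, 1].
The upper-left corner is (-6, 1).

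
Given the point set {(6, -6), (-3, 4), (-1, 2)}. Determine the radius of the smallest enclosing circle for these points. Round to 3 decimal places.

6.727

Call the three points A, B, C in the order given.
Side lengths²: AB² = 181, AC² = 113, BC² = 8.
Since AB² = 181 ≥ 113 + 8 = 121, the angle opposite AB is not acute, so the smallest enclosing circle has AB as diameter.
Centre = midpoint of AB = (1.5, -1), r² = 181/4 = 45.25.
r = √(45.25) ≈ 6.727.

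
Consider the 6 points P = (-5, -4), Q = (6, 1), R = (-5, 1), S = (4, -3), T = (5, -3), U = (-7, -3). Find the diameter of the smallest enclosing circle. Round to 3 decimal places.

By Welzl's lemma the MEC is supported by two points (diametrically opposite) or three points (on a circumcircle).
The farthest pair is Q–U with squared distance 185. The circle on this segment as diameter has centre (-0.5, -1) and r² = 185/4 = 46.25.
Check P: distance² to centre = 29.25 ≤ 46.25, so it lies inside.
All remaining points lie in this disk, and no smaller disk contains both endpoints, so this is the minimum enclosing circle.
Diameter = 2r = 2√(46.25) ≈ 13.601.

13.601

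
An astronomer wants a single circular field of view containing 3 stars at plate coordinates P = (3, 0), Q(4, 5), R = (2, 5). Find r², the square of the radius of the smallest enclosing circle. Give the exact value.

Side lengths²: PQ² = 26, PR² = 26, QR² = 4.
Since PR² = 26 < 26 + 4 = 30, the triangle is acute, so the smallest enclosing circle is the circumcircle.
Circumcentre = (3, 2.6), r² = 6.76.

6.76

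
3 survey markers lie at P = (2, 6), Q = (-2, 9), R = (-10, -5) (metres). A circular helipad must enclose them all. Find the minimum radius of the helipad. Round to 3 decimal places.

Side lengths²: PQ² = 25, PR² = 265, QR² = 260.
Since PR² = 265 < 260 + 25 = 285, the triangle is acute, so the smallest enclosing circle is the circumcircle.
Circumcentre = (-4.6875, 1.25), r² = 67.28515625.
r = √(67.28515625) ≈ 8.203.

8.203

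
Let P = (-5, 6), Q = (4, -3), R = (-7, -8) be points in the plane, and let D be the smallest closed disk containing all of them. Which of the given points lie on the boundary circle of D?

Side lengths²: PQ² = 162, PR² = 200, QR² = 146.
Since PR² = 200 < 162 + 146 = 308, the triangle is acute, so the smallest enclosing circle is the circumcircle.
Circumcentre = (-3.375, -1.375), r² = 57.03125.
The points at distance exactly r from the centre are P, Q, R — 3 points.

P, Q, R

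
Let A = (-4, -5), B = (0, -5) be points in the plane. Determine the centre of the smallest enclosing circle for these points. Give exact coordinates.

(-2, -5)

The smallest circle enclosing two points has them as diameter endpoints.
Centre = midpoint = (-2, -5); r² = |AB|²/4 = 16/4 = 4.
Centre = (-2, -5).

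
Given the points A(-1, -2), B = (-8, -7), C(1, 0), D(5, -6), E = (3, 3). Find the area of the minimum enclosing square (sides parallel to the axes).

169

The bounding box has width 13 and height 10.
An axis-aligned square enclosing the set must have side ≥ max(width, height).
So the minimum side is max(13, 10) = 13.
Area = 13² = 169.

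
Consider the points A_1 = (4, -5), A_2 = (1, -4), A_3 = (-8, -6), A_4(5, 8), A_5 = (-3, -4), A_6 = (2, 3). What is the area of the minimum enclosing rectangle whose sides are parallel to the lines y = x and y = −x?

In coordinates u = x + y, v = x − y the rectangle is axis-aligned; the map (x,y)→(u,v) scales areas by 2.
u-values: -1, -3, -14, 13, -7, 5; range = 13 − (-14) = 27.
v-values: 9, 5, -2, -3, 1, -1; range = 9 − (-3) = 12.
Area = (27 × 12) / 2 = 162.

162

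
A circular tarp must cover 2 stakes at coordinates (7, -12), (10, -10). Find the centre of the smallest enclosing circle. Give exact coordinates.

The smallest circle enclosing two points has them as diameter endpoints.
Centre = midpoint = (8.5, -11); r² = |(7, -12)−(10, -10)|²/4 = 13/4 = 3.25.
Centre = (8.5, -11).

(8.5, -11)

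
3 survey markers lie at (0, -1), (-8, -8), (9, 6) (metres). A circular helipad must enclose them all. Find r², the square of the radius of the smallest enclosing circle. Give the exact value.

121.25

Call the three points A, B, C in the order given.
Side lengths²: AB² = 113, AC² = 130, BC² = 485.
Since BC² = 485 ≥ 130 + 113 = 243, the angle opposite BC is not acute, so the smallest enclosing circle has BC as diameter.
Centre = midpoint of BC = (0.5, -1), r² = 485/4 = 121.25.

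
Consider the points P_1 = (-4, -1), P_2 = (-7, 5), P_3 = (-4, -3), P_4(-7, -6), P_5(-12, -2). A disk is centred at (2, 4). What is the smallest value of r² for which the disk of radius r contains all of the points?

232

The required radius is the distance from (2, 4) to the farthest point.
Squared distances: 61, 82, 85, 181, 232.
Maximum is 232, attained at P_5.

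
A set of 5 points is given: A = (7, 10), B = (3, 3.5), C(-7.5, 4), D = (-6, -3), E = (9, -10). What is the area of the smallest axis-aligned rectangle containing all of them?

330

x ranges over [-7.5, 9], width 16.5.
y ranges over [-10, 10], height 20.
Area = 16.5 × 20 = 330.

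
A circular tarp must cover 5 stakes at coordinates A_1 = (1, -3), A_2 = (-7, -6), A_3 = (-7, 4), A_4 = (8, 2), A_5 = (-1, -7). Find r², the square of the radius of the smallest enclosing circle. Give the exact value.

66181/900

By Welzl's lemma the MEC is supported by two points (diametrically opposite) or three points (on a circumcircle).
The minimum enclosing circle is determined by three boundary points: A_2, A_3, A_4.
Their circumcentre is (-1/30, -1) with r² = 66181/900.
The farthest remaining point A_5 is at distance² 33241/900 ≤ 66181/900.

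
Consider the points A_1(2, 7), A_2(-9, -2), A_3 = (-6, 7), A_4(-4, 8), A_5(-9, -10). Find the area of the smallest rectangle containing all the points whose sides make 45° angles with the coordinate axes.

In coordinates u = x + y, v = x − y the rectangle is axis-aligned; the map (x,y)→(u,v) scales areas by 2.
u-values: 9, -11, 1, 4, -19; range = 9 − (-19) = 28.
v-values: -5, -7, -13, -12, 1; range = 1 − (-13) = 14.
Area = (28 × 14) / 2 = 196.

196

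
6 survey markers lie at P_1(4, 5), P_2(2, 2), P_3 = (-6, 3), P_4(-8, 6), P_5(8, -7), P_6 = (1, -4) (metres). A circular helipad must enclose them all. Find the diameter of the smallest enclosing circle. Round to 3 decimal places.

20.616

A smallest enclosing disk is always determined by at most three of the input points on its boundary.
The farthest pair is P_4–P_5 with squared distance 425. The circle on this segment as diameter has centre (0, -0.5) and r² = 425/4 = 106.25.
Check P_1: distance² to centre = 46.25 ≤ 106.25, so it lies inside.
All remaining points lie in this disk, and no smaller disk contains both endpoints, so this is the minimum enclosing circle.
Diameter = 2r = 2√(106.25) ≈ 20.616.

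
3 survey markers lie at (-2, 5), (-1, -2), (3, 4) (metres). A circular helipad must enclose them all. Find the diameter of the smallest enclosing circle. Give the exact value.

Call the three points A, B, C in the order given.
Side lengths²: AB² = 50, AC² = 26, BC² = 52.
Since BC² = 52 < 50 + 26 = 76, the triangle is acute, so the smallest enclosing circle is the circumcircle.
Circumcentre = (-1/17, 29/17), r² = 4225/289.
Diameter = 2r = 2√(4225/289) = 130/17.

130/17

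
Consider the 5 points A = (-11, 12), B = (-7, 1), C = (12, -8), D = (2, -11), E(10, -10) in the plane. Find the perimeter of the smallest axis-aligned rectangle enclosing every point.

92

Width = max x − min x = 12 − (-11) = 23.
Height = max y − min y = 12 − (-11) = 23.
Perimeter = 2(23 + 23) = 92.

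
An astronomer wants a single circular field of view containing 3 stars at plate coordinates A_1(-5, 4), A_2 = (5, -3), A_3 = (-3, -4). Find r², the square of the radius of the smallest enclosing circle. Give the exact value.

Side lengths²: A_1A_2² = 149, A_1A_3² = 68, A_2A_3² = 65.
Since A_1A_2² = 149 ≥ 68 + 65 = 133, the angle opposite A_1A_2 is not acute, so the smallest enclosing circle has A_1A_2 as diameter.
Centre = midpoint of A_1A_2 = (0, 0.5), r² = 149/4 = 37.25.

37.25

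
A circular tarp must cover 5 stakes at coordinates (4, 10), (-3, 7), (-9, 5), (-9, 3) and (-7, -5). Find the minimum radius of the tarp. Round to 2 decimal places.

By Welzl's lemma the MEC is supported by two points (diametrically opposite) or three points (on a circumcircle).
The farthest pair is (4, 10)–(-7, -5) with squared distance 346. The circle on this segment as diameter has centre (-1.5, 2.5) and r² = 346/4 = 86.5.
Check (-3, 7): distance² to centre = 22.5 ≤ 86.5, so it lies inside.
All remaining points lie in this disk, and no smaller disk contains both endpoints, so this is the minimum enclosing circle.
r = √(86.5) ≈ 9.30.

9.30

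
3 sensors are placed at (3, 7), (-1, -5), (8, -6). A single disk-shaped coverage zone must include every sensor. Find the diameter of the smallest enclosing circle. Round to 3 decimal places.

Call the three points A, B, C in the order given.
Side lengths²: AB² = 160, AC² = 194, BC² = 82.
Since AC² = 194 < 160 + 82 = 242, the triangle is acute, so the smallest enclosing circle is the circumcircle.
Circumcentre = (115/28, -1/28), r² = 19885/392.
Diameter = 2r = 2√(19885/392) ≈ 14.245.

14.245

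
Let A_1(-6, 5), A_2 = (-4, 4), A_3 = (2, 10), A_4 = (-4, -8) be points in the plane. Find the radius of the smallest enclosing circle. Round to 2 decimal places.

By Welzl's lemma the MEC is supported by two points (diametrically opposite) or three points (on a circumcircle).
The farthest pair is A_3–A_4 with squared distance 360. The circle on this segment as diameter has centre (-1, 1) and r² = 360/4 = 90.
Check A_1: distance² to centre = 41 ≤ 90, so it lies inside.
All remaining points lie in this disk, and no smaller disk contains both endpoints, so this is the minimum enclosing circle.
r = √90 ≈ 9.49.

9.49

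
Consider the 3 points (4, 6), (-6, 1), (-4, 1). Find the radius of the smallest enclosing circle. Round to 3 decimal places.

5.590

Call the three points A, B, C in the order given.
Side lengths²: AB² = 125, AC² = 89, BC² = 4.
Since AB² = 125 ≥ 89 + 4 = 93, the angle opposite AB is not acute, so the smallest enclosing circle has AB as diameter.
Centre = midpoint of AB = (-1, 3.5), r² = 125/4 = 31.25.
r = √(31.25) ≈ 5.590.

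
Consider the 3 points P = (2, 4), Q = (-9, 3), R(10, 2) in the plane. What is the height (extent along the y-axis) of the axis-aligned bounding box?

max y = 4, min y = 2, so height = 2.

2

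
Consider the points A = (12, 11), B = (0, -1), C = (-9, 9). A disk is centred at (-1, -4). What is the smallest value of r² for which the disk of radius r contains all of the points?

The required radius is the distance from (-1, -4) to the farthest point.
Squared distances: 394, 10, 233.
Maximum is 394, attained at A.

394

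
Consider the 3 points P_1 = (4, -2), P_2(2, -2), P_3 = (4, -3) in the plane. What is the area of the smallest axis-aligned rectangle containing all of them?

x ranges over [2, 4], width 2.
y ranges over [-3, -2], height 1.
Area = 2 × 1 = 2.

2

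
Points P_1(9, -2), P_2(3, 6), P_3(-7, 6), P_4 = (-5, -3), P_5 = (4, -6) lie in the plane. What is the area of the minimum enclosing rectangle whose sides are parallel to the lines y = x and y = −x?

204

In coordinates u = x + y, v = x − y the rectangle is axis-aligned; the map (x,y)→(u,v) scales areas by 2.
u-values: 7, 9, -1, -8, -2; range = 9 − (-8) = 17.
v-values: 11, -3, -13, -2, 10; range = 11 − (-13) = 24.
Area = (17 × 24) / 2 = 204.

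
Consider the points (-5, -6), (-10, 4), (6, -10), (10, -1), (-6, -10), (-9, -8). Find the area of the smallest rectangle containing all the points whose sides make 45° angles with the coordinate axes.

In coordinates u = x + y, v = x − y the rectangle is axis-aligned; the map (x,y)→(u,v) scales areas by 2.
u-values: -11, -6, -4, 9, -16, -17; range = 9 − (-17) = 26.
v-values: 1, -14, 16, 11, 4, -1; range = 16 − (-14) = 30.
Area = (26 × 30) / 2 = 390.

390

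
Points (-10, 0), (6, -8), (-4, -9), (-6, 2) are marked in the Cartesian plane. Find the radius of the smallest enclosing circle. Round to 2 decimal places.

By Welzl's lemma the MEC is supported by two points (diametrically opposite) or three points (on a circumcircle).
The farthest pair is (-10, 0)–(6, -8) with squared distance 320. The circle on this segment as diameter has centre (-2, -4) and r² = 320/4 = 80.
Check (-4, -9): distance² to centre = 29 ≤ 80, so it lies inside.
All remaining points lie in this disk, and no smaller disk contains both endpoints, so this is the minimum enclosing circle.
r = √80 ≈ 8.94.

8.94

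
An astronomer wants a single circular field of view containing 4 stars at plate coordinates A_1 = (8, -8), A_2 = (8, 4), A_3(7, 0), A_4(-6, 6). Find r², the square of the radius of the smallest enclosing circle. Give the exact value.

A smallest enclosing disk is always determined by at most three of the input points on its boundary.
The farthest pair is A_1–A_4 with squared distance 392. The circle on this segment as diameter has centre (1, -1) and r² = 392/4 = 98.
Check A_2: distance² to centre = 74 ≤ 98, so it lies inside.
All remaining points lie in this disk, and no smaller disk contains both endpoints, so this is the minimum enclosing circle.

98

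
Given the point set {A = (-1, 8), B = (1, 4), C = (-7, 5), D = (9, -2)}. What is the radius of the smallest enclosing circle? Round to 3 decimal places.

8.732

The minimum enclosing circle of a finite set is fixed by two of the points (as a diameter) or three (as a circumcircle).
The farthest pair is C–D with squared distance 305. The circle on this segment as diameter has centre (1, 1.5) and r² = 305/4 = 76.25.
Check A: distance² to centre = 46.25 ≤ 76.25, so it lies inside.
All remaining points lie in this disk, and no smaller disk contains both endpoints, so this is the minimum enclosing circle.
r = √(76.25) ≈ 8.732.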